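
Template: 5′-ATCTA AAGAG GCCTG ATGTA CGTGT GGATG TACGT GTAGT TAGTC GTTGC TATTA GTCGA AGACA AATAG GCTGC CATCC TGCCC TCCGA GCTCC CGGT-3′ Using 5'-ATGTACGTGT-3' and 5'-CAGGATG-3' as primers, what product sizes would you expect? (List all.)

67 bp, 55 bp

The forward primer ATGTACGTGT matches the top strand at positions 16–25, 28–37.
The reverse primer's reverse complement is CATCCTG, matching at positions 76–82.
Each forward site pairs with the reverse site to give a product ending at position 82: sizes 67, 55 bp.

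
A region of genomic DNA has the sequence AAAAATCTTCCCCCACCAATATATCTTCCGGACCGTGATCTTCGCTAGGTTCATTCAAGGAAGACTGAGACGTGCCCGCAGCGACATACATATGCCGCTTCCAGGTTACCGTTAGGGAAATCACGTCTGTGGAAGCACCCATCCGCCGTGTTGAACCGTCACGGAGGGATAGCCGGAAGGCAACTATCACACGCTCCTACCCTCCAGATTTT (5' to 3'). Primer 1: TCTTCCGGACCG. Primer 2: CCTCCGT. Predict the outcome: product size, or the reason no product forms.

Yes — a 144 bp product.

Primer 1 (TCTTCCGGACCG) matches the top strand at positions 24–35; it acts as a forward primer.
Primer 2's reverse complement is ACGGAGG, matching the top strand at positions 161–167; it acts as a reverse primer.
The 3' ends face each other across positions 24–167, giving a 144 bp product.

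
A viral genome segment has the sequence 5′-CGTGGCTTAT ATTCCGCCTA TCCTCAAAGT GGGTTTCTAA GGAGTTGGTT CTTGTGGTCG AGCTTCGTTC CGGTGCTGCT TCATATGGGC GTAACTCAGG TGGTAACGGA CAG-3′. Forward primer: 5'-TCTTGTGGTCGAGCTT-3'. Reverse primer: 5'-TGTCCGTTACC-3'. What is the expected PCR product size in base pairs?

The forward primer matches the template at positions 50–65.
The reverse primer's reverse complement is GGTAACGGACA, which matches the template at positions 102–112.
Product length = (reverse-primer end) − (forward-primer start) + 1 = 112 − 50 + 1 = 63 bp.

63 bp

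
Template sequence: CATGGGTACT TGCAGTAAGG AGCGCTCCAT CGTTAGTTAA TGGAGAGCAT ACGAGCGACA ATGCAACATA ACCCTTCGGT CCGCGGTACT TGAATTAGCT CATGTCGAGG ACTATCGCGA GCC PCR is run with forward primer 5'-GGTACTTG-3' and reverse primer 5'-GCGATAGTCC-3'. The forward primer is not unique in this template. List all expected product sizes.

114 bp, 34 bp

The forward primer GGTACTTG matches the top strand at positions 5–12, 85–92.
The reverse primer's reverse complement is GGACTATCGC, matching at positions 109–118.
Each forward site pairs with the reverse site to give a product ending at position 118: sizes 114, 34 bp.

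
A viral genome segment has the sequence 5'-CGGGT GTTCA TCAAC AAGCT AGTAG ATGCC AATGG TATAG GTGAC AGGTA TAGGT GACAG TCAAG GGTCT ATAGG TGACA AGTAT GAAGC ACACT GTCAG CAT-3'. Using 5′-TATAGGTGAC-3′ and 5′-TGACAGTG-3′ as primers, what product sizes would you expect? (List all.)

The forward primer TATAGGTGAC matches the top strand at positions 36–45, 49–58, 70–79.
The reverse primer's reverse complement is CACTGTCA, matching at positions 92–99.
Each forward site pairs with the reverse site to give a product ending at position 99: sizes 64, 51, 30 bp.

64 bp, 51 bp, 30 bp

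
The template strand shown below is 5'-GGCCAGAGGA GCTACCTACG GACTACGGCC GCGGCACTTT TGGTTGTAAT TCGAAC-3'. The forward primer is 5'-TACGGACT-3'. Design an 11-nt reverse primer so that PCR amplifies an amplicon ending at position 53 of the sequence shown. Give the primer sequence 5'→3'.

The forward primer binds at positions 17–24; the product's 3' end on the top strand is position 53.
The reverse primer anneals to the top strand over positions 43–53, i.e. to GTTGTAATTCG.
Its sequence written 5'→3' is the reverse complement: CGAATTACAAC.

5'-CGAATTACAAC-3'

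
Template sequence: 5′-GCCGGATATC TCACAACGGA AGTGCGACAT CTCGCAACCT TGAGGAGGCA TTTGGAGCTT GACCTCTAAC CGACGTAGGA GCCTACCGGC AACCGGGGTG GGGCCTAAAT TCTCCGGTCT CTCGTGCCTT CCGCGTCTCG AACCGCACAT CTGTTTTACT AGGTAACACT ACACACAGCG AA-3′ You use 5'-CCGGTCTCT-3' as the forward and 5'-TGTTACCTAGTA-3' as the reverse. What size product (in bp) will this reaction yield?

55 bp

Forward primer CCGGTCTCT is found on the top strand at positions 114–122.
Taking the reverse complement of TGTTACCTAGTA gives TACTAGGTAACA, found at positions 157–168 on the template; the primer anneals here to the top strand with its 3' end pointing upstream.
Product length = (reverse-primer end) − (forward-primer start) + 1 = 168 − 114 + 1 = 55 bp.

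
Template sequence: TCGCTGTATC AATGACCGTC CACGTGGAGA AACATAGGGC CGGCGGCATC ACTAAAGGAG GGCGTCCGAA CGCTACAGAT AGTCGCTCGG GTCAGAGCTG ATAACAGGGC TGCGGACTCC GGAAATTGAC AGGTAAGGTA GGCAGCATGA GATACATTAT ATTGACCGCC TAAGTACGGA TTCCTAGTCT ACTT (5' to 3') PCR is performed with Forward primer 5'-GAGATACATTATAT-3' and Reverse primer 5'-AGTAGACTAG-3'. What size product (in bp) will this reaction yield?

Forward primer GAGATACATTATAT is found on the top strand at positions 149–162.
Taking the reverse complement of AGTAGACTAG gives CTAGTCTACT, found at positions 184–193 on the template; the primer anneals here to the top strand with its 3' end pointing upstream.
The product runs from position 149 to position 193, so its length is 193 − 149 + 1 = 45 bp.

45 bp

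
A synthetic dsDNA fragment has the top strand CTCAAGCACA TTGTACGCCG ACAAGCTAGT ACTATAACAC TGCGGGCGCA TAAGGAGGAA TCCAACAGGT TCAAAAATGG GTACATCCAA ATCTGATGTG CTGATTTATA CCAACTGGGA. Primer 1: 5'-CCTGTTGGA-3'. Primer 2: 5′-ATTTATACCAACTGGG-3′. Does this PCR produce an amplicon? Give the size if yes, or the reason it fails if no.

No product — the primers' 3' ends point away from each other.

Primer 1 (CCTGTTGGA) has reverse complement TCCAACAGG, which matches the top strand at positions 61–69; primer 1 anneals to the top strand there with its 3' end pointing upstream toward position 61.
Primer 2 (ATTTATACCAACTGGG) matches the top strand directly at positions 104–119; it anneals to the bottom strand with its 3' end pointing downstream toward position 119.
The 3' ends diverge (primer 1 extends toward position 1, primer 2 toward position 120), so the primers never converge on a shared product.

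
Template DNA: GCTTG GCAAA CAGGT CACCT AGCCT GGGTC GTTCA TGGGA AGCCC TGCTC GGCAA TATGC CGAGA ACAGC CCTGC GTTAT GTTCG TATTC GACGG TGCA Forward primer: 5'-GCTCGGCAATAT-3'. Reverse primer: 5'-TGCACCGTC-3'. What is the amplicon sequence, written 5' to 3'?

Scanning the template, GCTCGGCAATAT occurs at positions 47–58; this primer anneals to the bottom strand there with its 3' end pointing downstream.
The reverse primer's reverse complement is GACGGTGCA, which matches the template at positions 91–99.
The product is the template from position 47 through 99 (53 bp).

5'-GCTCGGCAATATGCCGAGAACAGCCCTGCGTTATGTTCGTATTCGACGGTGCA-3'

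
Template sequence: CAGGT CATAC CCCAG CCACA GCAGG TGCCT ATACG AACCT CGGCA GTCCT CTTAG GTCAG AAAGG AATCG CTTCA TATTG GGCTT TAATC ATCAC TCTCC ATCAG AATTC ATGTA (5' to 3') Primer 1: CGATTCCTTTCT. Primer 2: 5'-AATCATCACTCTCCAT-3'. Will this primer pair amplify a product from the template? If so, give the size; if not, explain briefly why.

No product — the primers' 3' ends point away from each other.

Primer 1 (CGATTCCTTTCT) has reverse complement AGAAAGGAATCG, which matches the top strand at positions 59–70; primer 1 anneals to the top strand there with its 3' end pointing upstream toward position 59.
Primer 2 (AATCATCACTCTCCAT) matches the top strand directly at positions 87–102; it anneals to the bottom strand with its 3' end pointing downstream toward position 102.
The 3' ends diverge (primer 1 extends toward position 1, primer 2 toward position 115), so the primers never converge on a shared product.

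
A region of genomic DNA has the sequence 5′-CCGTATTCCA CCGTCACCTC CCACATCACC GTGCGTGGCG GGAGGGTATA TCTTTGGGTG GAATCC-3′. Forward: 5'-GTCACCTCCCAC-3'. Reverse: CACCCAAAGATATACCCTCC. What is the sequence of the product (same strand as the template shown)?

5'-GTCACCTCCCACATCACCGTGCGTGGCGGGAGGGTATATCTTTGGGTG-3'

Forward primer GTCACCTCCCAC is found on the top strand at positions 13–24.
Taking the reverse complement of CACCCAAAGATATACCCTCC gives GGAGGGTATATCTTTGGGTG, found at positions 41–60 on the template; the primer anneals here to the top strand with its 3' end pointing upstream.
The product is the template from position 13 through 60 (48 bp).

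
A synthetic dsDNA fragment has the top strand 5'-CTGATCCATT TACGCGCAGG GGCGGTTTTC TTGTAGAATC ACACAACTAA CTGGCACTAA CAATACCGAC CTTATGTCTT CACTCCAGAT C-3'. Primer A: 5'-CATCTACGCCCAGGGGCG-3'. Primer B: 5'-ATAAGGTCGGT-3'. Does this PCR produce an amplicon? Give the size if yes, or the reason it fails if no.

Primer A (CATCTACGCCCAGGGGCG) does not match the top strand, and its reverse complement CGCCCCTGGGCGTAGATG does not match either.
With no annealing site for primer A, no amplification occurs.

No product — primer A has no binding site in the template.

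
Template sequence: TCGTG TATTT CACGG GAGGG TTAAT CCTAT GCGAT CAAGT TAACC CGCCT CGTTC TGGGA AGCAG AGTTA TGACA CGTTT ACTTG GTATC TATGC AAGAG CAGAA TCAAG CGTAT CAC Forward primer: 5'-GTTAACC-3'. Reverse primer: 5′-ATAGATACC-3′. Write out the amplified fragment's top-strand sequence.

Scanning the template, GTTAACC occurs at positions 39–45; this primer anneals to the bottom strand there with its 3' end pointing downstream.
The reverse primer's reverse complement is GGTATCTAT, which matches the template at positions 85–93.
The product is the template from position 39 through 93 (55 bp).

5'-GTTAACCCGCCTCGTTCTGGGAAGCAGAGTTATGACACGTTTACTTGGTATCTAT-3'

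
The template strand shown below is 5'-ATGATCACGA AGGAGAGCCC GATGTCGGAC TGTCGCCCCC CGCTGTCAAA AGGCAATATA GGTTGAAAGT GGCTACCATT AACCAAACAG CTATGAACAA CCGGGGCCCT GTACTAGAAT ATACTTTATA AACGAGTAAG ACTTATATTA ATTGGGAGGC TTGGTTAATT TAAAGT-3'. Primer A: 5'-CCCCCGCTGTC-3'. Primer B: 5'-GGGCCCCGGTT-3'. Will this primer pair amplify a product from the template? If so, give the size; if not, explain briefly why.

Primer A (CCCCCGCTGTC) matches the top strand at positions 37–47; it acts as a forward primer.
Primer B's reverse complement is AACCGGGGCCC, matching the top strand at positions 99–109; it acts as a reverse primer.
The 3' ends face each other across positions 37–109, giving a 73 bp product.

Yes — a 73 bp product.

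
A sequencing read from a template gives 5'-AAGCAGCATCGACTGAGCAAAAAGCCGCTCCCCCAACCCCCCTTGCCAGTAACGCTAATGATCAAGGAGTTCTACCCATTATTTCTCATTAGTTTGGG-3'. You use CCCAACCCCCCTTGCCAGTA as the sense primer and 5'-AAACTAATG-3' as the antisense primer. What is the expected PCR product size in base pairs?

The forward primer matches the template at positions 32–51.
Taking the reverse complement of AAACTAATG gives CATTAGTTT, found at positions 87–95 on the template; the primer anneals here to the top strand with its 3' end pointing upstream.
The product runs from position 32 to position 95, so its length is 95 − 32 + 1 = 64 bp.

64 bp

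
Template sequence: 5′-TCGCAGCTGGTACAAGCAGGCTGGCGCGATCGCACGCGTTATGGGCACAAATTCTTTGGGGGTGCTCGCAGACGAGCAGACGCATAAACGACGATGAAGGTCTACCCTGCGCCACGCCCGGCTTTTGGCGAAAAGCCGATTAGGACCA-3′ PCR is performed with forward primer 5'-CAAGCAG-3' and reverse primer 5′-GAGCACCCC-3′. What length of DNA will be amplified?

Scanning the template, CAAGCAG occurs at positions 13–19; this primer anneals to the bottom strand there with its 3' end pointing downstream.
Taking the reverse complement of GAGCACCCC gives GGGGTGCTC, found at positions 59–67 on the template; the primer anneals here to the top strand with its 3' end pointing upstream.
Product length = (reverse-primer end) − (forward-primer start) + 1 = 67 − 13 + 1 = 55 bp.

55 bp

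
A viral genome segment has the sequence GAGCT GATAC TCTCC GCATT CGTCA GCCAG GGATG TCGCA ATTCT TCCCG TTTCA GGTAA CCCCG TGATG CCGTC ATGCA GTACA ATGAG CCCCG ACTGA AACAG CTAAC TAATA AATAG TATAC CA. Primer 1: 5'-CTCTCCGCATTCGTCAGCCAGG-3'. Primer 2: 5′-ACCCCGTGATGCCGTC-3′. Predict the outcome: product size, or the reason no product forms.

Primer 1 (CTCTCCGCATTCGTCAGCCAGG) matches the top strand at positions 10–31 (3' end points downstream).
Primer 2 (ACCCCGTGATGCCGTC) also matches the top strand directly, at positions 60–75 — its reverse complement GACGGCATCACGGGGT is not present.
Both primers anneal to the bottom strand with 3' ends pointing the same way, so neither can prime synthesis back toward the other.

No product — both primers anneal to the same strand and extend in the same direction.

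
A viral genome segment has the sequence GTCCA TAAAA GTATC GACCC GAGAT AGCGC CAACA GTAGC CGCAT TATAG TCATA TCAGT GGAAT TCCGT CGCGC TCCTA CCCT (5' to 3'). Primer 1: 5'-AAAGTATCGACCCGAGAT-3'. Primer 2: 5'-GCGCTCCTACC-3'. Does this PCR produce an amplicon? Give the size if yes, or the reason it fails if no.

Primer 1 (AAAGTATCGACCCGAGAT) matches the top strand at positions 8–25 (3' end points downstream).
Primer 2 (GCGCTCCTACC) also matches the top strand directly, at positions 72–82 — its reverse complement GGTAGGAGCGC is not present.
Both primers anneal to the bottom strand with 3' ends pointing the same way, so neither can prime synthesis back toward the other.

No product — both primers anneal to the same strand and extend in the same direction.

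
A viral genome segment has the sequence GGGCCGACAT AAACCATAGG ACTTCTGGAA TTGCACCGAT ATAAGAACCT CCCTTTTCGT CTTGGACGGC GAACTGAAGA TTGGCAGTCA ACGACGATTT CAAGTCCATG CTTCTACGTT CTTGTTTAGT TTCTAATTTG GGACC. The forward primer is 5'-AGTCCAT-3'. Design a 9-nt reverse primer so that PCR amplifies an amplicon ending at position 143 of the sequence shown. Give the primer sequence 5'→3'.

5'-TCCCAAATT-3'

The forward primer binds at positions 103–109; the product's 3' end on the top strand is position 143.
The reverse primer anneals to the top strand over positions 135–143, i.e. to AATTTGGGA.
Its sequence written 5'→3' is the reverse complement: TCCCAAATT.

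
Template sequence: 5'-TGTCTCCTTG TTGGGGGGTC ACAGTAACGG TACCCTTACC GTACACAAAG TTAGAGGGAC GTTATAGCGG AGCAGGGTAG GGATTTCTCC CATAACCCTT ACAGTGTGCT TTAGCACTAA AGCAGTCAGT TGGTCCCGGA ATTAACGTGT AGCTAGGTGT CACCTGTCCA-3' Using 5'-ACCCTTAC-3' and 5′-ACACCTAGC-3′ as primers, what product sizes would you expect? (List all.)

129 bp, 66 bp

The forward primer ACCCTTAC matches the top strand at positions 32–39, 95–102.
The reverse primer's reverse complement is GCTAGGTGT, matching at positions 152–160.
Each forward site pairs with the reverse site to give a product ending at position 160: sizes 129, 66 bp.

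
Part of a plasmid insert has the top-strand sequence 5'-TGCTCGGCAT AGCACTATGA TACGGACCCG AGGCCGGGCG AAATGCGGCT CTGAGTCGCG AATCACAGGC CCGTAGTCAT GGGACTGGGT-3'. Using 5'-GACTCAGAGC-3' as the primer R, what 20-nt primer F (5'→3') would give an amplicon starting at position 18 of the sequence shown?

5'-TGATACGGACCCGAGGCCGG-3'

The reverse primer's reverse complement GCTCTGAGTC matches the template at positions 48–57; the product starts at position 18.
The forward primer is identical to the top strand over positions 18–37: TGATACGGACCCGAGGCCGG.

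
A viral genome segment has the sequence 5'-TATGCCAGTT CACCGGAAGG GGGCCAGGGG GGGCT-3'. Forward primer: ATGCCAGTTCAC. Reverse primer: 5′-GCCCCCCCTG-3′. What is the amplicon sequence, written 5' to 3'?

Scanning the template, ATGCCAGTTCAC occurs at positions 2–13; this primer anneals to the bottom strand there with its 3' end pointing downstream.
Reverse complement of the reverse primer: CAGGGGGGGC. This occurs on the top strand at positions 25–34.
The product is the template from position 2 through 34 (33 bp).

5'-ATGCCAGTTCACCGGAAGGGGGCCAGGGGGGGC-3'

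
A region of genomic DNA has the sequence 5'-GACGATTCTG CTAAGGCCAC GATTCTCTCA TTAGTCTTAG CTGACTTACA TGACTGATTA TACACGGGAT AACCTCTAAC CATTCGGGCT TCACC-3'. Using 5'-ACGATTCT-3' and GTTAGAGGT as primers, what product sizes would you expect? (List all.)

79 bp, 62 bp

The forward primer ACGATTCT matches the top strand at positions 2–9, 19–26.
The reverse primer's reverse complement is ACCTCTAAC, matching at positions 72–80.
Each forward site pairs with the reverse site to give a product ending at position 80: sizes 79, 62 bp.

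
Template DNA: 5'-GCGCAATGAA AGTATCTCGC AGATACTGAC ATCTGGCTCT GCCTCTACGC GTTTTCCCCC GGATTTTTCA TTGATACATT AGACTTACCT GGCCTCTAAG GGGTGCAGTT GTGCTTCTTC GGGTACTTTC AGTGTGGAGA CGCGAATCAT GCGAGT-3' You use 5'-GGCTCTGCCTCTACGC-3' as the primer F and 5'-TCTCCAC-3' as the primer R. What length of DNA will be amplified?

Forward primer GGCTCTGCCTCTACGC is found on the top strand at positions 35–50.
The reverse primer's reverse complement is GTGGAGA, which matches the template at positions 134–140.
Amplicon spans positions 35–140: 106 bp.

106 bp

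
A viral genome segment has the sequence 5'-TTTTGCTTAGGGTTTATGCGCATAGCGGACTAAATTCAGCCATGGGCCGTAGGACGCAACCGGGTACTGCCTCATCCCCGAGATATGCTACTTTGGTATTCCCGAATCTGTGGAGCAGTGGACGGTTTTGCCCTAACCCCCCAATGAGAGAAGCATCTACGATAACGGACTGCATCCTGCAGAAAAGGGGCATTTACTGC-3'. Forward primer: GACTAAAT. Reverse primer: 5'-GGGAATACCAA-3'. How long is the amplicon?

76 bp

The forward primer matches the template at positions 28–35.
The reverse primer's reverse complement is TTGGTATTCCC, which matches the template at positions 93–103.
The product runs from position 28 to position 103, so its length is 103 − 28 + 1 = 76 bp.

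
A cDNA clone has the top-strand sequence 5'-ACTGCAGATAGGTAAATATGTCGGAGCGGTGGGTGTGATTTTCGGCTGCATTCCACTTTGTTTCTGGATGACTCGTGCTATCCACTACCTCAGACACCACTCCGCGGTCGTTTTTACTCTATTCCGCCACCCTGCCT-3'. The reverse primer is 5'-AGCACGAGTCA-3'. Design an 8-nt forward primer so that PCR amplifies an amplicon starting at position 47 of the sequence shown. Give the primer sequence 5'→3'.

5'-TGCATTCC-3'

The reverse primer's reverse complement TGACTCGTGCT matches the template at positions 69–79; the product starts at position 47.
The forward primer is identical to the top strand over positions 47–54: TGCATTCC.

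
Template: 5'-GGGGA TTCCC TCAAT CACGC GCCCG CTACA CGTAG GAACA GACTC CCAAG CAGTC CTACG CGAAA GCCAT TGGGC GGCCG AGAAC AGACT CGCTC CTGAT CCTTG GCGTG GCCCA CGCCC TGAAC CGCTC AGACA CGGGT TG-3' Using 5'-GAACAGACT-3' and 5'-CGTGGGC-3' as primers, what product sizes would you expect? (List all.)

The forward primer GAACAGACT matches the top strand at positions 36–44, 82–90.
The reverse primer's reverse complement is GCCCACG, matching at positions 111–117.
Each forward site pairs with the reverse site to give a product ending at position 117: sizes 82, 36 bp.

82 bp, 36 bp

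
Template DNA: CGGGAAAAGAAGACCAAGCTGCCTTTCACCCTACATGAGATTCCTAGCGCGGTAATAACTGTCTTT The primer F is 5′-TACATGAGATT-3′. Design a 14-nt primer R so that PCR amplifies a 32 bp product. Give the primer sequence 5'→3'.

The forward primer binds at positions 32–42, so a 32 bp product ends at position 32 + 32 − 1 = 63.
The reverse primer anneals to the top strand over positions 50–63, i.e. to CGGTAATAACTGTC.
Its sequence written 5'→3' is the reverse complement: GACAGTTATTACCG.

5'-GACAGTTATTACCG-3'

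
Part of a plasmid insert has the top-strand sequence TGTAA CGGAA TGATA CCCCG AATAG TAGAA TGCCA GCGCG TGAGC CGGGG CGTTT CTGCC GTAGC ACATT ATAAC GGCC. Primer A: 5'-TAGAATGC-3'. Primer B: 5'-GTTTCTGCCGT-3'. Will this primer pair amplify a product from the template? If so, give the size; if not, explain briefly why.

No product — both primers anneal to the same strand and extend in the same direction.

Primer A (TAGAATGC) matches the top strand at positions 26–33 (3' end points downstream).
Primer B (GTTTCTGCCGT) also matches the top strand directly, at positions 52–62 — its reverse complement ACGGCAGAAAC is not present.
Both primers anneal to the bottom strand with 3' ends pointing the same way, so neither can prime synthesis back toward the other.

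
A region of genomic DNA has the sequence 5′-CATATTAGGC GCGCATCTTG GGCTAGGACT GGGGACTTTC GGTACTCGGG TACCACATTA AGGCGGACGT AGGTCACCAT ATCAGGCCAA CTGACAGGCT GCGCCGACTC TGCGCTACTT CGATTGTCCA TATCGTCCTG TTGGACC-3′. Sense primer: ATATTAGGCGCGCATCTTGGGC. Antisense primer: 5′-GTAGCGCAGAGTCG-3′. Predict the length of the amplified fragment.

The forward primer matches the template at positions 2–23.
The reverse primer's reverse complement is CGACTCTGCGCTAC, which matches the template at positions 105–118.
Amplicon spans positions 2–118: 117 bp.

117 bp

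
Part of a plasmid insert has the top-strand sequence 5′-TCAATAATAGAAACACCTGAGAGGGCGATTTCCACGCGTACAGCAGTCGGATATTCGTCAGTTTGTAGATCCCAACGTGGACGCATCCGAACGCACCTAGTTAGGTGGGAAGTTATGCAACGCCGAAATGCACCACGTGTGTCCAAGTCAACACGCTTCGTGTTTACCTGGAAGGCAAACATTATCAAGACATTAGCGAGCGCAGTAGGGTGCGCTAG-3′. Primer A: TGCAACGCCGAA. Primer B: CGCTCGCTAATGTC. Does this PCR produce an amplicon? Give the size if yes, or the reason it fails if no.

Yes — an 87 bp product.

Primer A (TGCAACGCCGAA) matches the top strand at positions 116–127; it acts as a forward primer.
Primer B's reverse complement is GACATTAGCGAGCG, matching the top strand at positions 189–202; it acts as a reverse primer.
The 3' ends face each other across positions 116–202, giving an 87 bp product.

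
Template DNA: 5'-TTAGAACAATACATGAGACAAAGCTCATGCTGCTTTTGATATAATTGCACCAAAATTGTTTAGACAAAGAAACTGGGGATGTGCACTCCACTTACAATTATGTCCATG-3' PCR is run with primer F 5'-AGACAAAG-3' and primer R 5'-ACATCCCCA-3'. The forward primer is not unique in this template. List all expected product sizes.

The forward primer AGACAAAG matches the top strand at positions 16–23, 62–69.
The reverse primer's reverse complement is TGGGGATGT, matching at positions 74–82.
Each forward site pairs with the reverse site to give a product ending at position 82: sizes 67, 21 bp.

67 bp, 21 bp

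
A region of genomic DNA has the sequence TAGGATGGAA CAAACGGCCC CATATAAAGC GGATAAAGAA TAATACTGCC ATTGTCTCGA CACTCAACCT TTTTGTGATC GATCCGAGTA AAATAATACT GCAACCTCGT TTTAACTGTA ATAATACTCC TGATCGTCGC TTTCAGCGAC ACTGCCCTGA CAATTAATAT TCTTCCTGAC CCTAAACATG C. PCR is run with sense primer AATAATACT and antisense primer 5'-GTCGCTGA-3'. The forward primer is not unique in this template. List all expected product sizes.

112 bp, 59 bp, 31 bp

The forward primer AATAATACT matches the top strand at positions 39–47, 92–100, 120–128.
The reverse primer's reverse complement is TCAGCGAC, matching at positions 143–150.
Each forward site pairs with the reverse site to give a product ending at position 150: sizes 112, 59, 31 bp.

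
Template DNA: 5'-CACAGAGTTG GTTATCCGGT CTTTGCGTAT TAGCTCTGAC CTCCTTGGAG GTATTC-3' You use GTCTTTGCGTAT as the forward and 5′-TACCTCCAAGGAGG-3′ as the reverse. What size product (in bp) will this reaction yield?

Forward primer GTCTTTGCGTAT is found on the top strand at positions 19–30.
Taking the reverse complement of TACCTCCAAGGAGG gives CCTCCTTGGAGGTA, found at positions 40–53 on the template; the primer anneals here to the top strand with its 3' end pointing upstream.
Product length = (reverse-primer end) − (forward-primer start) + 1 = 53 − 19 + 1 = 35 bp.

35 bp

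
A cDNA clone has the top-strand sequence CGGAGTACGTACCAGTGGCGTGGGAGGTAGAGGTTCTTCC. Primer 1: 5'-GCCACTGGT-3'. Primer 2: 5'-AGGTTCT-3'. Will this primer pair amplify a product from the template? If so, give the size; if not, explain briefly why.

Primer 1 (GCCACTGGT) has reverse complement ACCAGTGGC, which matches the top strand at positions 11–19; primer 1 anneals to the top strand there with its 3' end pointing upstream toward position 11.
Primer 2 (AGGTTCT) matches the top strand directly at positions 31–37; it anneals to the bottom strand with its 3' end pointing downstream toward position 37.
The 3' ends diverge (primer 1 extends toward position 1, primer 2 toward position 40), so the primers never converge on a shared product.

No product — the primers' 3' ends point away from each other.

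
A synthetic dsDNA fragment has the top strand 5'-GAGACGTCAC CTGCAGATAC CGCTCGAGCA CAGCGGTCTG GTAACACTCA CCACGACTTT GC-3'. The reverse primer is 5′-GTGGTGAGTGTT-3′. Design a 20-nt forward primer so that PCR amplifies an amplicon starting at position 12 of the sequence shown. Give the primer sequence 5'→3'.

The reverse primer's reverse complement AACACTCACCAC matches the template at positions 43–54; the product starts at position 12.
The forward primer is identical to the top strand over positions 12–31: TGCAGATACCGCTCGAGCAC.

5'-TGCAGATACCGCTCGAGCAC-3'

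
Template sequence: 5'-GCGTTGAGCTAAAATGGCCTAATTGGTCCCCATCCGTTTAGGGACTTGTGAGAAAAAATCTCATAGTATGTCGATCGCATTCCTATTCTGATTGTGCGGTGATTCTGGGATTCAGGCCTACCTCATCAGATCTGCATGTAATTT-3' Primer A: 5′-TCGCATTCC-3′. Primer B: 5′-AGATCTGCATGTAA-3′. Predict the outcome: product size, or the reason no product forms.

No product — both primers anneal to the same strand and extend in the same direction.

Primer A (TCGCATTCC) matches the top strand at positions 75–83 (3' end points downstream).
Primer B (AGATCTGCATGTAA) also matches the top strand directly, at positions 128–141 — its reverse complement TTACATGCAGATCT is not present.
Both primers anneal to the bottom strand with 3' ends pointing the same way, so neither can prime synthesis back toward the other.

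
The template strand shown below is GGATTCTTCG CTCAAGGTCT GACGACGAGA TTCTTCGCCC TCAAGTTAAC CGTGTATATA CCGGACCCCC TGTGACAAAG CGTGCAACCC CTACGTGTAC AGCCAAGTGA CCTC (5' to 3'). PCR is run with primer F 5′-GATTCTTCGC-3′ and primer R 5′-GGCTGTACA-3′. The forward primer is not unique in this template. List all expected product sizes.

103 bp, 76 bp

The forward primer GATTCTTCGC matches the top strand at positions 2–11, 29–38.
The reverse primer's reverse complement is TGTACAGCC, matching at positions 96–104.
Each forward site pairs with the reverse site to give a product ending at position 104: sizes 103, 76 bp.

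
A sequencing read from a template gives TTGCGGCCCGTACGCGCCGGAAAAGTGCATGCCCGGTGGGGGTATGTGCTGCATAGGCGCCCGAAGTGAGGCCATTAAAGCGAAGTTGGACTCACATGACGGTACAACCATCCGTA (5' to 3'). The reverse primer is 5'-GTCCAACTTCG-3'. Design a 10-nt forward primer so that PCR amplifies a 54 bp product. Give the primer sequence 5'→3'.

5'-GGGGGTATGT-3'

The reverse primer's reverse complement CGAAGTTGGAC matches the template at positions 81–91, so the product ends at position 91.
A 54 bp product then starts at position 91 − 54 + 1 = 38.
The forward primer is identical to the top strand there: GGGGGTATGT.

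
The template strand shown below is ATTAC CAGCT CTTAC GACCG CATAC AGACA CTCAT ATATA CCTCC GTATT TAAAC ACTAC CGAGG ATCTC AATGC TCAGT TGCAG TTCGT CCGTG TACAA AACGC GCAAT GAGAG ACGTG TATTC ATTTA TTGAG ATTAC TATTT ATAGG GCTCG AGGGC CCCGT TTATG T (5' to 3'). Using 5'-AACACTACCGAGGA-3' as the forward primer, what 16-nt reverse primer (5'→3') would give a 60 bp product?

The forward primer binds at positions 53–66, so a 60 bp product ends at position 53 + 60 − 1 = 112.
The reverse primer anneals to the top strand over positions 97–112, i.e. to ACAAAACGCGCAATGA.
Its sequence written 5'→3' is the reverse complement: TCATTGCGCGTTTTGT.

5'-TCATTGCGCGTTTTGT-3'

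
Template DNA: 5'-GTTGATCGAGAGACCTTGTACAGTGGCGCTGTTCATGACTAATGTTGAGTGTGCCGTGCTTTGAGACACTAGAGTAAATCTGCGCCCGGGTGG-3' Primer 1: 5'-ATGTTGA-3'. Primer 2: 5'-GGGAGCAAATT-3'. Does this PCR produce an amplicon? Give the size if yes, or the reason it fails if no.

Primer 2 (GGGAGCAAATT) does not match the top strand, and its reverse complement AATTTGCTCCC does not match either.
With no annealing site for primer 2, no amplification occurs.

No product — primer 2 has no binding site in the template.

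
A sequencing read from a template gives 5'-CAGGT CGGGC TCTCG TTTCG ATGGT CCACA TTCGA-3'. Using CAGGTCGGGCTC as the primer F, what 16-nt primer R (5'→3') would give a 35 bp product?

The forward primer binds at positions 1–12, so a 35 bp product ends at position 1 + 35 − 1 = 35.
The reverse primer anneals to the top strand over positions 20–35, i.e. to GATGGTCCACATTCGA.
Its sequence written 5'→3' is the reverse complement: TCGAATGTGGACCATC.

5'-TCGAATGTGGACCATC-3'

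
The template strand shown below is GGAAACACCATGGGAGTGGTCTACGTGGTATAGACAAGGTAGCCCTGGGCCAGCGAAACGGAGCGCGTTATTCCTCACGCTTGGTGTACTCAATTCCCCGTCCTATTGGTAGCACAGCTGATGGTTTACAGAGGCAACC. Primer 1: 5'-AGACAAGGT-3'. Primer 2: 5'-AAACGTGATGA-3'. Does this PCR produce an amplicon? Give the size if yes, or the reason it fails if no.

Primer 2 (AAACGTGATGA) does not match the top strand, and its reverse complement TCATCACGTTT does not match either.
With no annealing site for primer 2, no amplification occurs.

No product — primer 2 has no binding site in the template.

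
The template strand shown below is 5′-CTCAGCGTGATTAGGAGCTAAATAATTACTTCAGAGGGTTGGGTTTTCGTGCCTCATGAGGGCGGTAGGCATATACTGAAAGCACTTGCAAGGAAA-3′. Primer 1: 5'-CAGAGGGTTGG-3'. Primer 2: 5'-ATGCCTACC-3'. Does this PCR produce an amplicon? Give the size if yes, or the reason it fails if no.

Primer 1 (CAGAGGGTTGG) matches the top strand at positions 32–42; it acts as a forward primer.
Primer 2's reverse complement is GGTAGGCAT, matching the top strand at positions 64–72; it acts as a reverse primer.
The 3' ends face each other across positions 32–72, giving a 41 bp product.

Yes — a 41 bp product.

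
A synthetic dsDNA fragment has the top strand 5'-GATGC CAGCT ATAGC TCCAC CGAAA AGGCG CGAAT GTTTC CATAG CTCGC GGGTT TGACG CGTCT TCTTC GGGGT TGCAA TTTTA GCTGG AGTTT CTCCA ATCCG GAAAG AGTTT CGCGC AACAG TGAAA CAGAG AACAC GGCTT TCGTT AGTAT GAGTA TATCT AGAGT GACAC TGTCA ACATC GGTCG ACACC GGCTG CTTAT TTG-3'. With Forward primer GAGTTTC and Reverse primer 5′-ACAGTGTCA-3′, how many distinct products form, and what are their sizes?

Two products: 89 bp, 69 bp

The forward primer GAGTTTC matches the top strand at positions 90–96, 110–116.
The reverse primer's reverse complement is TGACACTGT, matching at positions 170–178.
Each forward site pairs with the reverse site to give a product ending at position 178: sizes 89, 69 bp.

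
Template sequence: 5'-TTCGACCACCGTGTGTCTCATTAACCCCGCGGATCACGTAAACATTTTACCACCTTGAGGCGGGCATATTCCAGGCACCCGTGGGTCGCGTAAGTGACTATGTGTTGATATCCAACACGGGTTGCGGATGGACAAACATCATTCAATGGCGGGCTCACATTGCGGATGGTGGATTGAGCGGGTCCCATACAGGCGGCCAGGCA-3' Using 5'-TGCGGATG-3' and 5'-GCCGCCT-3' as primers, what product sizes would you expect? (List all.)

75 bp, 37 bp

The forward primer TGCGGATG matches the top strand at positions 123–130, 161–168.
The reverse primer's reverse complement is AGGCGGC, matching at positions 191–197.
Each forward site pairs with the reverse site to give a product ending at position 197: sizes 75, 37 bp.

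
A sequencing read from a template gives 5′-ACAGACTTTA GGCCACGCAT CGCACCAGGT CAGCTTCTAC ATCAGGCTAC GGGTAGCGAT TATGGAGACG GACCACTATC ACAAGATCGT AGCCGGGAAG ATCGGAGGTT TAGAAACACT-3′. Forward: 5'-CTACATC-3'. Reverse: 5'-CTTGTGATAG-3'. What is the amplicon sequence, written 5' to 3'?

5'-CTACATCAGGCTACGGGTAGCGATTATGGAGACGGACCACTATCACAAG-3'

The forward primer matches the template at positions 37–43.
The reverse primer's reverse complement is CTATCACAAG, which matches the template at positions 76–85.
The product is the template from position 37 through 85 (49 bp).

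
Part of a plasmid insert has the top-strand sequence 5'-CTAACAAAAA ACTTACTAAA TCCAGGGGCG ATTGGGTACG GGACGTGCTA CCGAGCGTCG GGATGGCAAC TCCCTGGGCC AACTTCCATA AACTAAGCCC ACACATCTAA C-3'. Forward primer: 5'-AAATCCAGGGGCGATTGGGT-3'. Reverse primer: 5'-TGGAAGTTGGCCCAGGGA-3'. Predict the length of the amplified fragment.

71 bp

Forward primer AAATCCAGGGGCGATTGGGT is found on the top strand at positions 18–37.
Taking the reverse complement of TGGAAGTTGGCCCAGGGA gives TCCCTGGGCCAACTTCCA, found at positions 71–88 on the template; the primer anneals here to the top strand with its 3' end pointing upstream.
Amplicon spans positions 18–88: 71 bp.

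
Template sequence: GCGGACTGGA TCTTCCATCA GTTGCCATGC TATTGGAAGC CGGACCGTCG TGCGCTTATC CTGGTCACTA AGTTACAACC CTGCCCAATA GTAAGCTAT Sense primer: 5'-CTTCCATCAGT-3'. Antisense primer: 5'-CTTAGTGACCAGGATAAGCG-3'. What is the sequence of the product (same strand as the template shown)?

Forward primer CTTCCATCAGT is found on the top strand at positions 12–22.
The reverse primer's reverse complement is CGCTTATCCTGGTCACTAAG, which matches the template at positions 53–72.
The product is the template from position 12 through 72 (61 bp).

5'-CTTCCATCAGTTGCCATGCTATTGGAAGCCGGACCGTCGTGCGCTTATCCTGGTCACTAAG-3'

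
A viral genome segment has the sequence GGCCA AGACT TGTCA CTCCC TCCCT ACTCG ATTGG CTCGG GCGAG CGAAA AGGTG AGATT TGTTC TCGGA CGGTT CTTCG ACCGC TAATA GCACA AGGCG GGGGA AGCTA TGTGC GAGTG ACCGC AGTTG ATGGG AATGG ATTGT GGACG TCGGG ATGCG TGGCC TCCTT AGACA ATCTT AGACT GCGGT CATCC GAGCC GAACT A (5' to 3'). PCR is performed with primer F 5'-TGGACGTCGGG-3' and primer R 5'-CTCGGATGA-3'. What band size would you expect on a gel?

The forward primer matches the template at positions 145–155.
The reverse primer's reverse complement is TCATCCGAG, which matches the template at positions 190–198.
Product length = (reverse-primer end) − (forward-primer start) + 1 = 198 − 145 + 1 = 54 bp.

54 bp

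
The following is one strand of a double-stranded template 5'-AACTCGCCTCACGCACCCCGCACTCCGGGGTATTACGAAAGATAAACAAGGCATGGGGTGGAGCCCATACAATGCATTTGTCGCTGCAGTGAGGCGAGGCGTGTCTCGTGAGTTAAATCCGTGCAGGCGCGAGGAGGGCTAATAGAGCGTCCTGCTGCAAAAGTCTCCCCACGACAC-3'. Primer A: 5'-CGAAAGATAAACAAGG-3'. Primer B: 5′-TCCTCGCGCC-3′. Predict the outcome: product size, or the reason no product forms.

Yes — a 100 bp product.

Primer A (CGAAAGATAAACAAGG) matches the top strand at positions 36–51; it acts as a forward primer.
Primer B's reverse complement is GGCGCGAGGA, matching the top strand at positions 126–135; it acts as a reverse primer.
The 3' ends face each other across positions 36–135, giving a 100 bp product.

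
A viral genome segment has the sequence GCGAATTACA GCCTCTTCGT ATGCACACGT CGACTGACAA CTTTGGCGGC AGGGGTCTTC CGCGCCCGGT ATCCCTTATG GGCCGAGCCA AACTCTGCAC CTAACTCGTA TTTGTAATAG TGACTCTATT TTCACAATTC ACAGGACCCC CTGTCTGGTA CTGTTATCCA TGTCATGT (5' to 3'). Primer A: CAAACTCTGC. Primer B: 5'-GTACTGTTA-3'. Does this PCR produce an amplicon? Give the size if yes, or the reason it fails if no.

No product — both primers anneal to the same strand and extend in the same direction.

Primer A (CAAACTCTGC) matches the top strand at positions 89–98 (3' end points downstream).
Primer B (GTACTGTTA) also matches the top strand directly, at positions 158–166 — its reverse complement TAACAGTAC is not present.
Both primers anneal to the bottom strand with 3' ends pointing the same way, so neither can prime synthesis back toward the other.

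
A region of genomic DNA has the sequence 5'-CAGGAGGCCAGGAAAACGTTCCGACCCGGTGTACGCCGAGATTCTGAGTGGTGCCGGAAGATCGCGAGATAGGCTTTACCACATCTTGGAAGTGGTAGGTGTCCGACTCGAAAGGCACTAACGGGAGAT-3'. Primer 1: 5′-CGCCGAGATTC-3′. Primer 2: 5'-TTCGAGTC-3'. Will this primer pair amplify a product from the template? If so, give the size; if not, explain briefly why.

Yes — a 79 bp product.

Primer 1 (CGCCGAGATTC) matches the top strand at positions 34–44; it acts as a forward primer.
Primer 2's reverse complement is GACTCGAA, matching the top strand at positions 105–112; it acts as a reverse primer.
The 3' ends face each other across positions 34–112, giving a 79 bp product.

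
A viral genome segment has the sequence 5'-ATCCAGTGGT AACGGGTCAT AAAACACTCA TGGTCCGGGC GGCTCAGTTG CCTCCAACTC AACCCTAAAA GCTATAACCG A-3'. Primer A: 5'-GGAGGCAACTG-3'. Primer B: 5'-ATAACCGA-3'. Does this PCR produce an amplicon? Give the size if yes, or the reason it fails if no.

No product — the primers' 3' ends point away from each other.

Primer A (GGAGGCAACTG) has reverse complement CAGTTGCCTCC, which matches the top strand at positions 45–55; primer A anneals to the top strand there with its 3' end pointing upstream toward position 45.
Primer B (ATAACCGA) matches the top strand directly at positions 74–81; it anneals to the bottom strand with its 3' end pointing downstream toward position 81.
The 3' ends diverge (primer A extends toward position 1, primer B toward position 81), so the primers never converge on a shared product.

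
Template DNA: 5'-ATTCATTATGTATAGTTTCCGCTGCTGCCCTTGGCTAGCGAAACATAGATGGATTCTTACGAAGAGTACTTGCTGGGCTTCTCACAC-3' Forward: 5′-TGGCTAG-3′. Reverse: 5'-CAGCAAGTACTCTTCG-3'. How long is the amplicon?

44 bp

Forward primer TGGCTAG is found on the top strand at positions 32–38.
Taking the reverse complement of CAGCAAGTACTCTTCG gives CGAAGAGTACTTGCTG, found at positions 60–75 on the template; the primer anneals here to the top strand with its 3' end pointing upstream.
Amplicon spans positions 32–75: 44 bp.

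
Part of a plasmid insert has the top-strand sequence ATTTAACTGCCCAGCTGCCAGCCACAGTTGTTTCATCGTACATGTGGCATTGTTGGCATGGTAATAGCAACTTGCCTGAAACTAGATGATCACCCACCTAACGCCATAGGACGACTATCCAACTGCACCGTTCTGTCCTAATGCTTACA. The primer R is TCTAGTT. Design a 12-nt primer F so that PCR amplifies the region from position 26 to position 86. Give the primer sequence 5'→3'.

5'-AGTTGTTTCATC-3'

The reverse primer's reverse complement AACTAGA matches the template at positions 80–86; the product starts at position 26.
The forward primer is identical to the top strand over positions 26–37: AGTTGTTTCATC.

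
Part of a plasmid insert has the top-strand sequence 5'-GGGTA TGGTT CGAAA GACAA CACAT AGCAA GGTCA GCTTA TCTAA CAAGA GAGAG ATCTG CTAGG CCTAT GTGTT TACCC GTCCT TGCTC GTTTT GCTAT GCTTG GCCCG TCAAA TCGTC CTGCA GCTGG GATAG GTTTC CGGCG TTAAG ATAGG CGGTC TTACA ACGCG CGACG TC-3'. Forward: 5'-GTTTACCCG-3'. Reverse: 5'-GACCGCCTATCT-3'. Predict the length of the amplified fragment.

Scanning the template, GTTTACCCG occurs at positions 73–81; this primer anneals to the bottom strand there with its 3' end pointing downstream.
Taking the reverse complement of GACCGCCTATCT gives AGATAGGCGGTC, found at positions 149–160 on the template; the primer anneals here to the top strand with its 3' end pointing upstream.
Product length = (reverse-primer end) − (forward-primer start) + 1 = 160 − 73 + 1 = 88 bp.

88 bp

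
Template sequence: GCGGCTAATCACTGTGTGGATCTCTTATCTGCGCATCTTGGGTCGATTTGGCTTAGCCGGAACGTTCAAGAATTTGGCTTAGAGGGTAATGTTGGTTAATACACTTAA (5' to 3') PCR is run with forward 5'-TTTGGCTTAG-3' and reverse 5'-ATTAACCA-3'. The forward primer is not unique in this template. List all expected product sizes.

54 bp, 28 bp

The forward primer TTTGGCTTAG matches the top strand at positions 47–56, 73–82.
The reverse primer's reverse complement is TGGTTAAT, matching at positions 93–100.
Each forward site pairs with the reverse site to give a product ending at position 100: sizes 54, 28 bp.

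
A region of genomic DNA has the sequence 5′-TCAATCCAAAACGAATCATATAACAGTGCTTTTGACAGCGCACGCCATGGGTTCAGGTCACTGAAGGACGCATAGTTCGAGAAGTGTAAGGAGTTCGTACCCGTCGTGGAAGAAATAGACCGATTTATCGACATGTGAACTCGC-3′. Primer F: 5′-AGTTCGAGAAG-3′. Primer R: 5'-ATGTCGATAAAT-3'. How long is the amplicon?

Forward primer AGTTCGAGAAG is found on the top strand at positions 74–84.
Taking the reverse complement of ATGTCGATAAAT gives ATTTATCGACAT, found at positions 123–134 on the template; the primer anneals here to the top strand with its 3' end pointing upstream.
The product runs from position 74 to position 134, so its length is 134 − 74 + 1 = 61 bp.

61 bp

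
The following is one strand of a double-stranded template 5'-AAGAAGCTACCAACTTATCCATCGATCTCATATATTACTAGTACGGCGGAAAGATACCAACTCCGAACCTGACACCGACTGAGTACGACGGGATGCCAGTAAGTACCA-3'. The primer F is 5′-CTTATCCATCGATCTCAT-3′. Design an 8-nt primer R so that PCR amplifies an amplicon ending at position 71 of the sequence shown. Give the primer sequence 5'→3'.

The forward primer binds at positions 14–31; the product's 3' end on the top strand is position 71.
The reverse primer anneals to the top strand over positions 64–71, i.e. to CGAACCTG.
Its sequence written 5'→3' is the reverse complement: CAGGTTCG.

5'-CAGGTTCG-3'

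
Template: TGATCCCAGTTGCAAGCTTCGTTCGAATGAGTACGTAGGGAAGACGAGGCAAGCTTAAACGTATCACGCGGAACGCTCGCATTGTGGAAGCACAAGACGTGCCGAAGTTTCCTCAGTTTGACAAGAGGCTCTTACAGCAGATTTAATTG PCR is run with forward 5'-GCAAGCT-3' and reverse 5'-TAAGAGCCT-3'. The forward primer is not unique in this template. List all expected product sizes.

The forward primer GCAAGCT matches the top strand at positions 12–18, 49–55.
The reverse primer's reverse complement is AGGCTCTTA, matching at positions 126–134.
Each forward site pairs with the reverse site to give a product ending at position 134: sizes 123, 86 bp.

123 bp, 86 bp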